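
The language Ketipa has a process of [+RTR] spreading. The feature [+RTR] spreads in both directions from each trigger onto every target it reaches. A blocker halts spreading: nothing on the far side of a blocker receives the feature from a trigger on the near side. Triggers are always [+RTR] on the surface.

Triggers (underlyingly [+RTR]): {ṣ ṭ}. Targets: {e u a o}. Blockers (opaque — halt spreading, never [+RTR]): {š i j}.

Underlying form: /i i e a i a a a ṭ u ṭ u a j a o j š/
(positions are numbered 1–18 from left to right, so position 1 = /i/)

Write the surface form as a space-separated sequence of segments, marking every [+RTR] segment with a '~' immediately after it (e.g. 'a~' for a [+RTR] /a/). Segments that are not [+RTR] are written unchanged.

i i e a i a~ a~ a~ ṭ~ u~ ṭ~ u~ a~ j a o j š

From /ṭ/ at 9 rightward: 10 /u/ → [+RTR]; 11 /ṭ/ is itself a trigger — this domain ends here.
From /ṭ/ at 9 leftward: 8 /a/ → [+RTR]; 7 /a/ → [+RTR]; 6 /a/ → [+RTR]; 5 /i/ blocks.
From /ṭ/ at 11 rightward: 12 /u/ → [+RTR]; 13 /a/ → [+RTR]; 14 /j/ blocks.
From /ṭ/ at 11 leftward: 10 /u/ → [+RTR]; 9 /ṭ/ is itself a trigger — this domain ends here.
Targets with no active source: positions 3 4 15 16 stay [-emphatic].
[+RTR] positions on the surface: 6 7 8 9 10 11 12 13.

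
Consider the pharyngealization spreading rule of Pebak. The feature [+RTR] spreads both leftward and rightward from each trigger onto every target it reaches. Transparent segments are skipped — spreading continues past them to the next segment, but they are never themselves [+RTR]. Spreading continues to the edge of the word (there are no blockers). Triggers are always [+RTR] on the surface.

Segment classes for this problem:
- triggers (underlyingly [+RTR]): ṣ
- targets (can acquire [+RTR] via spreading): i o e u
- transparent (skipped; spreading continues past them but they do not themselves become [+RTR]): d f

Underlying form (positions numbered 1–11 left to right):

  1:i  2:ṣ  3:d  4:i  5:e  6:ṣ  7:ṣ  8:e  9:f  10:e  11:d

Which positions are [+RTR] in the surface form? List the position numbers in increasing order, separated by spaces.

From /ṣ/ at 2 rightward: 3 /d/ transparent; 4 /i/ → [+RTR]; 5 /e/ → [+RTR]; 6 /ṣ/ is itself a trigger — this domain ends here.
From /ṣ/ at 2 leftward: 1 /i/ → [+RTR]; word edge.
From /ṣ/ at 6 rightward: 7 /ṣ/ is itself a trigger — this domain ends here.
From /ṣ/ at 6 leftward: 5 /e/ → [+RTR]; 4 /i/ → [+RTR]; 3 /d/ transparent; 2 /ṣ/ is itself a trigger — this domain ends here.
From /ṣ/ at 7 rightward: 8 /e/ → [+RTR]; 9 /f/ transparent; 10 /e/ → [+RTR]; 11 /d/ transparent; word edge.
From /ṣ/ at 7 leftward: 6 /ṣ/ is itself a trigger — this domain ends here.

1 2 4 5 6 7 8 10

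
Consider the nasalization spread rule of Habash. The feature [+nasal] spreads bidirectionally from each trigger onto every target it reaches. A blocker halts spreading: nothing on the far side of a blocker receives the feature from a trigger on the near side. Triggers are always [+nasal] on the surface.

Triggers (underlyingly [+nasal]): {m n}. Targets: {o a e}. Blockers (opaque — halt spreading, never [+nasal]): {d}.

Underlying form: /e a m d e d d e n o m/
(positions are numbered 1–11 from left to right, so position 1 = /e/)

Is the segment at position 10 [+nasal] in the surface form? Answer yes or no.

From /m/ at 3 rightward: 4 /d/ blocks.
From /m/ at 3 leftward: 2 /a/ → [+nasal]; 1 /e/ → [+nasal]; word edge.
From /n/ at 9 rightward: 10 /o/ → [+nasal]; 11 /m/ is itself a trigger — this domain ends here.
From /n/ at 9 leftward: 8 /e/ → [+nasal]; 7 /d/ blocks.
From /m/ at 11 rightward: word edge.
From /m/ at 11 leftward: 10 /o/ → [+nasal]; 9 /n/ is itself a trigger — this domain ends here.
Target with no active source: position 5 stays [-nasal].
[+nasal] positions on the surface: 1 2 3 8 9 10 11.

yes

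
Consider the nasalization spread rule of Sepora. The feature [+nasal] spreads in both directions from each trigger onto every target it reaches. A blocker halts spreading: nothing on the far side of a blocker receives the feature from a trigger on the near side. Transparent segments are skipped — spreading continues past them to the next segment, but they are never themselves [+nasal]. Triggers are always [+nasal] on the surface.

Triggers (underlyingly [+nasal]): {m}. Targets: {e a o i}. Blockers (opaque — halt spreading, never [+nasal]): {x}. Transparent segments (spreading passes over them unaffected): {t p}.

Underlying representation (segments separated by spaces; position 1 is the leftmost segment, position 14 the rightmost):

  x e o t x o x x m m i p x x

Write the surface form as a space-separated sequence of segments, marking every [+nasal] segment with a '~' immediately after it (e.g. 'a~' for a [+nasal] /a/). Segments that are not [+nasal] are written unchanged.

From /m/ at 9 rightward: 10 /m/ is itself a trigger — this domain ends here.
From /m/ at 9 leftward: 8 /x/ blocks.
From /m/ at 10 rightward: 11 /i/ → [+nasal]; 12 /p/ transparent; 13 /x/ blocks.
From /m/ at 10 leftward: 9 /m/ is itself a trigger — this domain ends here.
Targets with no active source: positions 2 3 6 stay [-nasal].
[+nasal] positions on the surface: 9 10 11.

x e o t x o x x m~ m~ i~ p x x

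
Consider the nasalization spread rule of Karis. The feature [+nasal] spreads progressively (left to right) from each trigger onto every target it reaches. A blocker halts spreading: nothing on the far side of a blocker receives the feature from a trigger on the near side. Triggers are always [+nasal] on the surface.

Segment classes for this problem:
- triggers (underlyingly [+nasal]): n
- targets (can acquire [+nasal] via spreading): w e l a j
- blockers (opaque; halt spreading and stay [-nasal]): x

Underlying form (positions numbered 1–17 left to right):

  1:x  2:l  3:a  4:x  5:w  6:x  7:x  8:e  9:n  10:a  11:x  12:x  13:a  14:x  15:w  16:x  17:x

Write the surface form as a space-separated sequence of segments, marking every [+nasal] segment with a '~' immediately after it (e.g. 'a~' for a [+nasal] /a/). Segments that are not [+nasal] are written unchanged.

x l a x w x x e n~ a~ x x a x w x x

From /n/ at 9 rightward: 10 /a/ → [+nasal]; 11 /x/ blocks.
Targets with no active source: positions 2 3 5 8 13 15 stay [-nasal].
[+nasal] positions on the surface: 9 10.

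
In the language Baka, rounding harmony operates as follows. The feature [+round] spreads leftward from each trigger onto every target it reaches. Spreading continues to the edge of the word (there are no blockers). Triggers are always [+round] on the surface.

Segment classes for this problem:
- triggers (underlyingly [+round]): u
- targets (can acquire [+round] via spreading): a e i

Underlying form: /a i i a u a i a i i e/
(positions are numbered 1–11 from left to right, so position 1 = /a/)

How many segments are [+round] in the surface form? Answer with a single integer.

5

From /u/ at 5 leftward: 4 /a/ → [+round]; 3 /i/ → [+round]; 2 /i/ → [+round]; 1 /a/ → [+round]; word edge.
Targets with no active source: positions 6 7 8 9 10 11 stay [-round].
[+round] positions on the surface: 1 2 3 4 5.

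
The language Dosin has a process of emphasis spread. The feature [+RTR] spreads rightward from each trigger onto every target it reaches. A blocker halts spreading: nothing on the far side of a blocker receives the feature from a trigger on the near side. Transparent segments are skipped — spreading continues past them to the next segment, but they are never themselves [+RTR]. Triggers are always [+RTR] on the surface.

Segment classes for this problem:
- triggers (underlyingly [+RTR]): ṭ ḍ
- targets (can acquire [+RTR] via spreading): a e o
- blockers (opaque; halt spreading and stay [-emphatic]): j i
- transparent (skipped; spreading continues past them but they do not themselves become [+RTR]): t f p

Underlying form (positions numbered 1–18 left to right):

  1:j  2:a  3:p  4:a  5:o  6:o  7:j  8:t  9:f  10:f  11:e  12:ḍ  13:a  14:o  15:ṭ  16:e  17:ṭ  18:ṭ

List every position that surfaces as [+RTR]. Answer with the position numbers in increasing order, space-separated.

12 13 14 15 16 17 18

From /ḍ/ at 12 rightward: 13 /a/ → [+RTR]; 14 /o/ → [+RTR]; 15 /ṭ/ is itself a trigger — this domain ends here.
From /ṭ/ at 15 rightward: 16 /e/ → [+RTR]; 17 /ṭ/ is itself a trigger — this domain ends here.
From /ṭ/ at 17 rightward: 18 /ṭ/ is itself a trigger — this domain ends here.
From /ṭ/ at 18 rightward: word edge.
Targets with no active source: positions 2 4 5 6 11 stay [-emphatic].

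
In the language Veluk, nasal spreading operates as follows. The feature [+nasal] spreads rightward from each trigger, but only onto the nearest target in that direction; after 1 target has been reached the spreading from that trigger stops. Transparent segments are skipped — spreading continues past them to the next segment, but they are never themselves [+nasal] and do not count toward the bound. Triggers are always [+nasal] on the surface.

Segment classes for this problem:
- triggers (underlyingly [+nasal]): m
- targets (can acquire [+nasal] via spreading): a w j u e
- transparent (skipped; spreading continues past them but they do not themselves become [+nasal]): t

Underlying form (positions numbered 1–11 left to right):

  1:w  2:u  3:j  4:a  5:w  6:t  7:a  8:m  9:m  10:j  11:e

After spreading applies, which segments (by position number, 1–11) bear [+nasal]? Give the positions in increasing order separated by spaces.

8 9 10

From /m/ at 8 rightward: 9 /m/ is itself a trigger — this domain ends here.
From /m/ at 9 rightward: 10 /j/ → [+nasal]; bound reached.
Targets with no active source: positions 1 2 3 4 5 7 11 stay [-nasal].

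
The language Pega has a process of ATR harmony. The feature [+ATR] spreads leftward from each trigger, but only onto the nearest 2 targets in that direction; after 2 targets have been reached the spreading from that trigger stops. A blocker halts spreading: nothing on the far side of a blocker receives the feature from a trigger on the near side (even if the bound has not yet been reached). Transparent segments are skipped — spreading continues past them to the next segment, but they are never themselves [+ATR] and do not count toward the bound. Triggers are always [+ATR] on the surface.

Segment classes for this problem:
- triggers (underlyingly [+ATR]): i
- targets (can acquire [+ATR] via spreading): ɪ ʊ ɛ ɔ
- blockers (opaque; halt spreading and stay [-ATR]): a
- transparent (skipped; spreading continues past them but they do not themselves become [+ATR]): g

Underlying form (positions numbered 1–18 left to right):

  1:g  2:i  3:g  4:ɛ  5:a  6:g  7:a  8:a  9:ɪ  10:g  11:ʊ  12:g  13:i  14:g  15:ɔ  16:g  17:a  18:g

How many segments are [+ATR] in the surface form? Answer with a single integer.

4

From /i/ at 2 leftward: 1 /g/ transparent; word edge.
From /i/ at 13 leftward: 12 /g/ transparent; 11 /ʊ/ → [+ATR]; 10 /g/ transparent; 9 /ɪ/ → [+ATR]; bound reached.
Targets with no active source: positions 4 15 stay [-ATR].
[+ATR] positions on the surface: 2 9 11 13.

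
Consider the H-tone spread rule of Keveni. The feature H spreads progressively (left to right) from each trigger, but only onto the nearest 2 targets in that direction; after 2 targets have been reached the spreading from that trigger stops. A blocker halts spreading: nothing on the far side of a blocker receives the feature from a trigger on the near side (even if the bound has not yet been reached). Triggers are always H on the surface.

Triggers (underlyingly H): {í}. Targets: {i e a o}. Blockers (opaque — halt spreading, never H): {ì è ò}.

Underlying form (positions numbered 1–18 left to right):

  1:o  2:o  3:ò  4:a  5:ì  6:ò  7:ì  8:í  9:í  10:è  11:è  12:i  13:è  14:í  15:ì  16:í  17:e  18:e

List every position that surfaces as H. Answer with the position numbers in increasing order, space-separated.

From /í/ at 8 rightward: 9 /í/ is itself a trigger — this domain ends here.
From /í/ at 9 rightward: 10 /è/ blocks.
From /í/ at 14 rightward: 15 /ì/ blocks.
From /í/ at 16 rightward: 17 /e/ → H; 18 /e/ → H; bound reached.
Targets with no active source: positions 1 2 4 12 stay [-high tone].

8 9 14 16 17 18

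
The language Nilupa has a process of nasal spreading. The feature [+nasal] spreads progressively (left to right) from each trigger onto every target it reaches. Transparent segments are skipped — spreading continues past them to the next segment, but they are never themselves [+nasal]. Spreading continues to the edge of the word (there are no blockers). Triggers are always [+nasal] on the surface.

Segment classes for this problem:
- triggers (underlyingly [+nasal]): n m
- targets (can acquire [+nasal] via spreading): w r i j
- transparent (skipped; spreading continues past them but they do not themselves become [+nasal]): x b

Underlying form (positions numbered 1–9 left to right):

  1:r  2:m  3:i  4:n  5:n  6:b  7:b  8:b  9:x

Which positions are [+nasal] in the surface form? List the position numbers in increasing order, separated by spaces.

From /m/ at 2 rightward: 3 /i/ → [+nasal]; 4 /n/ is itself a trigger — this domain ends here.
From /n/ at 4 rightward: 5 /n/ is itself a trigger — this domain ends here.
From /n/ at 5 rightward: 6 /b/ transparent; 7 /b/ transparent; 8 /b/ transparent; 9 /x/ transparent; word edge.
Target with no active source: position 1 stays [-nasal].

2 3 4 5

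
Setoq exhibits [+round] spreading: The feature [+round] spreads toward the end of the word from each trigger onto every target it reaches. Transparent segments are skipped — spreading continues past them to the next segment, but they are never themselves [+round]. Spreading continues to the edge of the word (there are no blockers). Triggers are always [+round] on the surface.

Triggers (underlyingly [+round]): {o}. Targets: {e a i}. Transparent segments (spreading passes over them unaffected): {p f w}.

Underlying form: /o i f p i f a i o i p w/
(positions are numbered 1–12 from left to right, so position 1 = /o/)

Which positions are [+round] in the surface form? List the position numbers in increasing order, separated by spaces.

From /o/ at 1 rightward: 2 /i/ → [+round]; 3 /f/ transparent; 4 /p/ transparent; 5 /i/ → [+round]; 6 /f/ transparent; 7 /a/ → [+round]; 8 /i/ → [+round]; 9 /o/ is itself a trigger — this domain ends here.
From /o/ at 9 rightward: 10 /i/ → [+round]; 11 /p/ transparent; 12 /w/ transparent; word edge.

1 2 5 7 8 9 10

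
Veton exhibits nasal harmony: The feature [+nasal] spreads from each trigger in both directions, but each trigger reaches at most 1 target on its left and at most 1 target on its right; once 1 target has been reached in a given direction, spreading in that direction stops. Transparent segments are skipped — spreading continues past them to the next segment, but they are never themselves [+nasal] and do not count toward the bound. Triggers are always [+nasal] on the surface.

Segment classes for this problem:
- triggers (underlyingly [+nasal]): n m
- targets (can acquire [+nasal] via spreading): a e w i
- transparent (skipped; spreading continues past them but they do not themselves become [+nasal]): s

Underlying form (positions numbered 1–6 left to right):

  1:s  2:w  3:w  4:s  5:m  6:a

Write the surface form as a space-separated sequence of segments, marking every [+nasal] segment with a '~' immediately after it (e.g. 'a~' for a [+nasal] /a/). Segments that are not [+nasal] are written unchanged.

s w w~ s m~ a~

From /m/ at 5 rightward: 6 /a/ → [+nasal]; bound reached.
From /m/ at 5 leftward: 4 /s/ transparent; 3 /w/ → [+nasal]; bound reached.
Target with no active source: position 2 stays [-nasal].
[+nasal] positions on the surface: 3 5 6.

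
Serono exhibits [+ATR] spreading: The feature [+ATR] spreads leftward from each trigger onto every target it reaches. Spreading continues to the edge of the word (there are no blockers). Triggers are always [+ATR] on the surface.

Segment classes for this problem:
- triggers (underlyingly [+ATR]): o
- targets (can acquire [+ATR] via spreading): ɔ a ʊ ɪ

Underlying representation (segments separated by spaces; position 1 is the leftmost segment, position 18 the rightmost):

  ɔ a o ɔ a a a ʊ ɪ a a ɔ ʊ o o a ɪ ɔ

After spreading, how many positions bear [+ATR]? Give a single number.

15

From /o/ at 3 leftward: 2 /a/ → [+ATR]; 1 /ɔ/ → [+ATR]; word edge.
From /o/ at 14 leftward: 13 /ʊ/ → [+ATR]; 12 /ɔ/ → [+ATR]; 11 /a/ → [+ATR]; 10 /a/ → [+ATR]; 9 /ɪ/ → [+ATR]; 8 /ʊ/ → [+ATR]; 7 /a/ → [+ATR]; 6 /a/ → [+ATR]; 5 /a/ → [+ATR]; 4 /ɔ/ → [+ATR]; 3 /o/ is itself a trigger — this domain ends here.
From /o/ at 15 leftward: 14 /o/ is itself a trigger — this domain ends here.
Targets with no active source: positions 16 17 18 stay [-ATR].
[+ATR] positions on the surface: 1 2 3 4 5 6 7 8 9 10 11 12 13 14 15.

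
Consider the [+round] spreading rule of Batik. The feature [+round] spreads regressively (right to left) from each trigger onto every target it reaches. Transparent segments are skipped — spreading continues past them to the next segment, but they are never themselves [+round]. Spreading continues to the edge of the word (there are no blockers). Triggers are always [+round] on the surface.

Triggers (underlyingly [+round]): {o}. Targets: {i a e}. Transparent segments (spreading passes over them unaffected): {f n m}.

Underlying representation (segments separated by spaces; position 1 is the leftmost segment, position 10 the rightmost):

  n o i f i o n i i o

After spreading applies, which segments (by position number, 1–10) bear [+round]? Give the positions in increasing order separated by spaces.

2 3 5 6 8 9 10

From /o/ at 2 leftward: 1 /n/ transparent; word edge.
From /o/ at 6 leftward: 5 /i/ → [+round]; 4 /f/ transparent; 3 /i/ → [+round]; 2 /o/ is itself a trigger — this domain ends here.
From /o/ at 10 leftward: 9 /i/ → [+round]; 8 /i/ → [+round]; 7 /n/ transparent; 6 /o/ is itself a trigger — this domain ends here.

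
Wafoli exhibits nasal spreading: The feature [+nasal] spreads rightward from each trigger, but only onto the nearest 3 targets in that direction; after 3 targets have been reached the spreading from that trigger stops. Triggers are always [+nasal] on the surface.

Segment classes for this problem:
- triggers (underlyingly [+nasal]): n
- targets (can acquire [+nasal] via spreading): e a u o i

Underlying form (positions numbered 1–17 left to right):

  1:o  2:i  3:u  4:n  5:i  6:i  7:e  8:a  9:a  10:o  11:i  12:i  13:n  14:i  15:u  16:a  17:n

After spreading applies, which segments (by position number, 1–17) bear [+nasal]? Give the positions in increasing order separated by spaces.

From /n/ at 4 rightward: 5 /i/ → [+nasal]; 6 /i/ → [+nasal]; 7 /e/ → [+nasal]; bound reached.
From /n/ at 13 rightward: 14 /i/ → [+nasal]; 15 /u/ → [+nasal]; 16 /a/ → [+nasal]; bound reached.
From /n/ at 17 rightward: word edge.
Targets with no active source: positions 1 2 3 8 9 10 11 12 stay [-nasal].

4 5 6 7 13 14 15 16 17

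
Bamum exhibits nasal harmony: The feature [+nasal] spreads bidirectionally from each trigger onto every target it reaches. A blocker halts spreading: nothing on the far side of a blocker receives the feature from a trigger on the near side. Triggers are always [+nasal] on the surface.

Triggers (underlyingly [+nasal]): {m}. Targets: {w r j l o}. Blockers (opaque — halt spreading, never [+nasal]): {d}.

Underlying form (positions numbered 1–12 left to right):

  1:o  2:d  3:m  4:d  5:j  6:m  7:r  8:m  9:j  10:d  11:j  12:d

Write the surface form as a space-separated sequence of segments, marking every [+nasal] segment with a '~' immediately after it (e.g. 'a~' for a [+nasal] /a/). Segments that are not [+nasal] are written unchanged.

From /m/ at 3 rightward: 4 /d/ blocks.
From /m/ at 3 leftward: 2 /d/ blocks.
From /m/ at 6 rightward: 7 /r/ → [+nasal]; 8 /m/ is itself a trigger — this domain ends here.
From /m/ at 6 leftward: 5 /j/ → [+nasal]; 4 /d/ blocks.
From /m/ at 8 rightward: 9 /j/ → [+nasal]; 10 /d/ blocks.
From /m/ at 8 leftward: 7 /r/ → [+nasal]; 6 /m/ is itself a trigger — this domain ends here.
Targets with no active source: positions 1 11 stay [-nasal].
[+nasal] positions on the surface: 3 5 6 7 8 9.

o d m~ d j~ m~ r~ m~ j~ d j d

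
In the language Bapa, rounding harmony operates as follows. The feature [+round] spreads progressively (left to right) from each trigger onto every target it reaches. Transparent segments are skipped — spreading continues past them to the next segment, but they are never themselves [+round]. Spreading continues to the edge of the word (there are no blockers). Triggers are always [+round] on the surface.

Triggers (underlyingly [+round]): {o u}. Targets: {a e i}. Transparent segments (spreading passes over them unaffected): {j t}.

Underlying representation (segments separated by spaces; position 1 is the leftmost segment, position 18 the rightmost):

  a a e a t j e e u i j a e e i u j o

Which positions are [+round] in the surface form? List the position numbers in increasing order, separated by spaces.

9 10 12 13 14 15 16 18

From /u/ at 9 rightward: 10 /i/ → [+round]; 11 /j/ transparent; 12 /a/ → [+round]; 13 /e/ → [+round]; 14 /e/ → [+round]; 15 /i/ → [+round]; 16 /u/ is itself a trigger — this domain ends here.
From /u/ at 16 rightward: 17 /j/ transparent; 18 /o/ is itself a trigger — this domain ends here.
From /o/ at 18 rightward: word edge.
Targets with no active source: positions 1 2 3 4 7 8 stay [-round].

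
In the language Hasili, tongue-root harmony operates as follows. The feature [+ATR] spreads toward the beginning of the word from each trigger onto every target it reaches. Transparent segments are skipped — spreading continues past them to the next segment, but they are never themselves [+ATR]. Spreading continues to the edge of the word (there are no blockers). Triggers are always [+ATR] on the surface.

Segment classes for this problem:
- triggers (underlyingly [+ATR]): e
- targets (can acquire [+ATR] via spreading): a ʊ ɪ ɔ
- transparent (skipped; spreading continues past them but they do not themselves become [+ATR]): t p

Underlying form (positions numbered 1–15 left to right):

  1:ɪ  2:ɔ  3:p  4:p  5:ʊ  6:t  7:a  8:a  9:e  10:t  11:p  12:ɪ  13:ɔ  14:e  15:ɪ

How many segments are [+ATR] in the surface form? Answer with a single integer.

From /e/ at 9 leftward: 8 /a/ → [+ATR]; 7 /a/ → [+ATR]; 6 /t/ transparent; 5 /ʊ/ → [+ATR]; 4 /p/ transparent; 3 /p/ transparent; 2 /ɔ/ → [+ATR]; 1 /ɪ/ → [+ATR]; word edge.
From /e/ at 14 leftward: 13 /ɔ/ → [+ATR]; 12 /ɪ/ → [+ATR]; 11 /p/ transparent; 10 /t/ transparent; 9 /e/ is itself a trigger — this domain ends here.
Target with no active source: position 15 stays [-ATR].
[+ATR] positions on the surface: 1 2 5 7 8 9 12 13 14.

9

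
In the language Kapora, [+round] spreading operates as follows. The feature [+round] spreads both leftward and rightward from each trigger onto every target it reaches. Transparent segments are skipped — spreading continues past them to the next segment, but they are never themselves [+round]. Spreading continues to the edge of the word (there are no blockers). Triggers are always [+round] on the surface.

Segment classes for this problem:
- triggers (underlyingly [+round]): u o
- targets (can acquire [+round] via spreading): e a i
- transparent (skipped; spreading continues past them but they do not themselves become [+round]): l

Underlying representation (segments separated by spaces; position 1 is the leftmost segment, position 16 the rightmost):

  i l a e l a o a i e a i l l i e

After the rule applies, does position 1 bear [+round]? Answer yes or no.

From /o/ at 7 rightward: 8 /a/ → [+round]; 9 /i/ → [+round]; 10 /e/ → [+round]; 11 /a/ → [+round]; 12 /i/ → [+round]; 13 /l/ transparent; 14 /l/ transparent; 15 /i/ → [+round]; 16 /e/ → [+round]; word edge.
From /o/ at 7 leftward: 6 /a/ → [+round]; 5 /l/ transparent; 4 /e/ → [+round]; 3 /a/ → [+round]; 2 /l/ transparent; 1 /i/ → [+round]; word edge.
[+round] positions on the surface: 1 3 4 6 7 8 9 10 11 12 15 16.

yes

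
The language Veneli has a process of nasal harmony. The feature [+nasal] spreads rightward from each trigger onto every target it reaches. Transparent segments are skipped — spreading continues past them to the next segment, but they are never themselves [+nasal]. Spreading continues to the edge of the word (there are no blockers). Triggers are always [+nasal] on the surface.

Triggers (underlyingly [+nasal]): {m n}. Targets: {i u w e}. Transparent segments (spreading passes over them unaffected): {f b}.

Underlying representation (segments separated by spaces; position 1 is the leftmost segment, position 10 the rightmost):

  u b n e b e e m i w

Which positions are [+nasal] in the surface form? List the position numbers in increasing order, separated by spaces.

3 4 6 7 8 9 10

From /n/ at 3 rightward: 4 /e/ → [+nasal]; 5 /b/ transparent; 6 /e/ → [+nasal]; 7 /e/ → [+nasal]; 8 /m/ is itself a trigger — this domain ends here.
From /m/ at 8 rightward: 9 /i/ → [+nasal]; 10 /w/ → [+nasal]; word edge.
Target with no active source: position 1 stays [-nasal].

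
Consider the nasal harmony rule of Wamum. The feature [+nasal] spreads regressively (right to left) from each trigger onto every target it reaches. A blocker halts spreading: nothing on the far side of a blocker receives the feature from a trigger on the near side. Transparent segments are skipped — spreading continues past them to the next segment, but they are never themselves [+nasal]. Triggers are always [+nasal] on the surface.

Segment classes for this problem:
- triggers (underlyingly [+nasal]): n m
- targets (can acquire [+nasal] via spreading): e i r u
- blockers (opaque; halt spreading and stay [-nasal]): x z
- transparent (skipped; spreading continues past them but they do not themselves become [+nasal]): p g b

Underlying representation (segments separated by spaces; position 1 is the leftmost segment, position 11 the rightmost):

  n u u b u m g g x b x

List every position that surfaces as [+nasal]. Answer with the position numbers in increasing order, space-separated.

From /n/ at 1 leftward: word edge.
From /m/ at 6 leftward: 5 /u/ → [+nasal]; 4 /b/ transparent; 3 /u/ → [+nasal]; 2 /u/ → [+nasal]; 1 /n/ is itself a trigger — this domain ends here.

1 2 3 5 6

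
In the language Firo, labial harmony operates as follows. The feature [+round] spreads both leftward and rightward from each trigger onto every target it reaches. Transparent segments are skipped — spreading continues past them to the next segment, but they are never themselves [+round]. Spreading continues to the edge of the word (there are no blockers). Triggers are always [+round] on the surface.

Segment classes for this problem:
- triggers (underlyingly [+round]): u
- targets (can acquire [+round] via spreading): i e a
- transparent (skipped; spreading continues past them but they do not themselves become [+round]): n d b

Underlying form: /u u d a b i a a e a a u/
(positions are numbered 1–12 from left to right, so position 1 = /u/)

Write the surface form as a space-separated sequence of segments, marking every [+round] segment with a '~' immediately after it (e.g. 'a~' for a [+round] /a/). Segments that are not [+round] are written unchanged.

From /u/ at 1 rightward: 2 /u/ is itself a trigger — this domain ends here.
From /u/ at 1 leftward: word edge.
From /u/ at 2 rightward: 3 /d/ transparent; 4 /a/ → [+round]; 5 /b/ transparent; 6 /i/ → [+round]; 7 /a/ → [+round]; 8 /a/ → [+round]; 9 /e/ → [+round]; 10 /a/ → [+round]; 11 /a/ → [+round]; 12 /u/ is itself a trigger — this domain ends here.
From /u/ at 2 leftward: 1 /u/ is itself a trigger — this domain ends here.
From /u/ at 12 rightward: word edge.
From /u/ at 12 leftward: 11 /a/ → [+round]; 10 /a/ → [+round]; 9 /e/ → [+round]; 8 /a/ → [+round]; 7 /a/ → [+round]; 6 /i/ → [+round]; 5 /b/ transparent; 4 /a/ → [+round]; 3 /d/ transparent; 2 /u/ is itself a trigger — this domain ends here.
[+round] positions on the surface: 1 2 4 6 7 8 9 10 11 12.

u~ u~ d a~ b i~ a~ a~ e~ a~ a~ u~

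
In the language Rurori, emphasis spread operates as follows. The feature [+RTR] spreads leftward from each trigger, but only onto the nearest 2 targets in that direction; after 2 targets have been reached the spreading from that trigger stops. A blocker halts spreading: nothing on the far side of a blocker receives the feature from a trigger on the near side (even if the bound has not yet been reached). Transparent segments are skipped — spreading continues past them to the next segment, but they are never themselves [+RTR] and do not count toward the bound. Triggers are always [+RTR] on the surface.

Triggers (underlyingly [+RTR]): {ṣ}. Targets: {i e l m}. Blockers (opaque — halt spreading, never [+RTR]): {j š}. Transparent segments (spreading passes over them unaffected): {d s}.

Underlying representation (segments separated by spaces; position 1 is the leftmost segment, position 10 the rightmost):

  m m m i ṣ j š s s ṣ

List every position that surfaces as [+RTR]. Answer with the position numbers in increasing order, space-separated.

3 4 5 10

From /ṣ/ at 5 leftward: 4 /i/ → [+RTR]; 3 /m/ → [+RTR]; bound reached.
From /ṣ/ at 10 leftward: 9 /s/ transparent; 8 /s/ transparent; 7 /š/ blocks.
Targets with no active source: positions 1 2 stay [-emphatic].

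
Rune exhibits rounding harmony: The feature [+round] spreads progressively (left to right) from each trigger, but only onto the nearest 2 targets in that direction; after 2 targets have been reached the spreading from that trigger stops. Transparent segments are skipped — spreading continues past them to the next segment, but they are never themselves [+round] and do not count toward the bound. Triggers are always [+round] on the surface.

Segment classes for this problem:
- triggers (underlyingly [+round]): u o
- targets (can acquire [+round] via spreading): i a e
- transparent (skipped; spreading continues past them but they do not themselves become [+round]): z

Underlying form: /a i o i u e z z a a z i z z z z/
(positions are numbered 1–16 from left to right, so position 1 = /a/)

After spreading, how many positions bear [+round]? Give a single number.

From /o/ at 3 rightward: 4 /i/ → [+round]; 5 /u/ is itself a trigger — this domain ends here.
From /u/ at 5 rightward: 6 /e/ → [+round]; 7 /z/ transparent; 8 /z/ transparent; 9 /a/ → [+round]; bound reached.
Targets with no active source: positions 1 2 10 12 stay [-round].
[+round] positions on the surface: 3 4 5 6 9.

5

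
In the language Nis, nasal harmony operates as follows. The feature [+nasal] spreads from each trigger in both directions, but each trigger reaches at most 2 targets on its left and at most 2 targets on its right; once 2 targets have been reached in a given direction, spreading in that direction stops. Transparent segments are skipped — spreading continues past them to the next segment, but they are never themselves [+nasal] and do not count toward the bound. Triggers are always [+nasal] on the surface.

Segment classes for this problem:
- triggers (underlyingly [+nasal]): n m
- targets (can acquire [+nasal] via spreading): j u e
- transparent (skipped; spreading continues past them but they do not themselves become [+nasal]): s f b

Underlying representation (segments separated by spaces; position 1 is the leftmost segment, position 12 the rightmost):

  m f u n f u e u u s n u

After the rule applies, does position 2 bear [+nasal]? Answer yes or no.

no

From /m/ at 1 rightward: 2 /f/ transparent; 3 /u/ → [+nasal]; 4 /n/ is itself a trigger — this domain ends here.
From /m/ at 1 leftward: word edge.
From /n/ at 4 rightward: 5 /f/ transparent; 6 /u/ → [+nasal]; 7 /e/ → [+nasal]; bound reached.
From /n/ at 4 leftward: 3 /u/ → [+nasal]; 2 /f/ transparent; 1 /m/ is itself a trigger — this domain ends here.
From /n/ at 11 rightward: 12 /u/ → [+nasal]; word edge.
From /n/ at 11 leftward: 10 /s/ transparent; 9 /u/ → [+nasal]; 8 /u/ → [+nasal]; bound reached.
[+nasal] positions on the surface: 1 3 4 6 7 8 9 11 12.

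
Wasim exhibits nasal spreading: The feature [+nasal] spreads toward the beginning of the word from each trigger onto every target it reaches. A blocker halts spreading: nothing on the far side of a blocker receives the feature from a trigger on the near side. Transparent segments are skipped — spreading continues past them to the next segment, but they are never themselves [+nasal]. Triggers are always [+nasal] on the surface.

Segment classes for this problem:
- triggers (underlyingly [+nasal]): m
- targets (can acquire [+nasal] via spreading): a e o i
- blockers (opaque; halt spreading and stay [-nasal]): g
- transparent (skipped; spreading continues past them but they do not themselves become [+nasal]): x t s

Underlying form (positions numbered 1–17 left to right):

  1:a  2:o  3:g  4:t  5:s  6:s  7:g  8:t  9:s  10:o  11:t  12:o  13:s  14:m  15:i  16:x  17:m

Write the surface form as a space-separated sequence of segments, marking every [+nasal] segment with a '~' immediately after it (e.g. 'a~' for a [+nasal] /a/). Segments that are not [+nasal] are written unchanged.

a o g t s s g t s o~ t o~ s m~ i~ x m~

From /m/ at 14 leftward: 13 /s/ transparent; 12 /o/ → [+nasal]; 11 /t/ transparent; 10 /o/ → [+nasal]; 9 /s/ transparent; 8 /t/ transparent; 7 /g/ blocks.
From /m/ at 17 leftward: 16 /x/ transparent; 15 /i/ → [+nasal]; 14 /m/ is itself a trigger — this domain ends here.
Targets with no active source: positions 1 2 stay [-nasal].
[+nasal] positions on the surface: 10 12 14 15 17.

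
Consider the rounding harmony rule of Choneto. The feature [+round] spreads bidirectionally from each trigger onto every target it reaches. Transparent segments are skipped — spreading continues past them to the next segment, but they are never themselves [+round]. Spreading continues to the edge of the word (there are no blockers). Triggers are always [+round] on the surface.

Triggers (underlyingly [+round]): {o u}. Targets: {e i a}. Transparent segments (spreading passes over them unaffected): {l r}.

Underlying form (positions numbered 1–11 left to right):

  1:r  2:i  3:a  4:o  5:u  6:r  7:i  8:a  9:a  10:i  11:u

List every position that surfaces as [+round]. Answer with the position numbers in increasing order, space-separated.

From /o/ at 4 rightward: 5 /u/ is itself a trigger — this domain ends here.
From /o/ at 4 leftward: 3 /a/ → [+round]; 2 /i/ → [+round]; 1 /r/ transparent; word edge.
From /u/ at 5 rightward: 6 /r/ transparent; 7 /i/ → [+round]; 8 /a/ → [+round]; 9 /a/ → [+round]; 10 /i/ → [+round]; 11 /u/ is itself a trigger — this domain ends here.
From /u/ at 5 leftward: 4 /o/ is itself a trigger — this domain ends here.
From /u/ at 11 rightward: word edge.
From /u/ at 11 leftward: 10 /i/ → [+round]; 9 /a/ → [+round]; 8 /a/ → [+round]; 7 /i/ → [+round]; 6 /r/ transparent; 5 /u/ is itself a trigger — this domain ends here.

2 3 4 5 7 8 9 10 11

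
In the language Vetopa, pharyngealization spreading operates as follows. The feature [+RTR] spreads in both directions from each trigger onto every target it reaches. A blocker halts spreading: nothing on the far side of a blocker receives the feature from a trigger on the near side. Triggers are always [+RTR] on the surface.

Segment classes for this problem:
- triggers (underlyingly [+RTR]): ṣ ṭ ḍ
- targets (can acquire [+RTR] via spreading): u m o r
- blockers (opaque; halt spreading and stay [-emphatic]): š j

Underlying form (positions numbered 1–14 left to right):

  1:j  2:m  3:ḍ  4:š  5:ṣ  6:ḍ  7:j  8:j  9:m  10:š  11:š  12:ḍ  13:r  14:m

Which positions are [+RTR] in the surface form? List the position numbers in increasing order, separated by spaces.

2 3 5 6 12 13 14

From /ḍ/ at 3 rightward: 4 /š/ blocks.
From /ḍ/ at 3 leftward: 2 /m/ → [+RTR]; 1 /j/ blocks.
From /ṣ/ at 5 rightward: 6 /ḍ/ is itself a trigger — this domain ends here.
From /ṣ/ at 5 leftward: 4 /š/ blocks.
From /ḍ/ at 6 rightward: 7 /j/ blocks.
From /ḍ/ at 6 leftward: 5 /ṣ/ is itself a trigger — this domain ends here.
From /ḍ/ at 12 rightward: 13 /r/ → [+RTR]; 14 /m/ → [+RTR]; word edge.
From /ḍ/ at 12 leftward: 11 /š/ blocks.
Target with no active source: position 9 stays [-emphatic].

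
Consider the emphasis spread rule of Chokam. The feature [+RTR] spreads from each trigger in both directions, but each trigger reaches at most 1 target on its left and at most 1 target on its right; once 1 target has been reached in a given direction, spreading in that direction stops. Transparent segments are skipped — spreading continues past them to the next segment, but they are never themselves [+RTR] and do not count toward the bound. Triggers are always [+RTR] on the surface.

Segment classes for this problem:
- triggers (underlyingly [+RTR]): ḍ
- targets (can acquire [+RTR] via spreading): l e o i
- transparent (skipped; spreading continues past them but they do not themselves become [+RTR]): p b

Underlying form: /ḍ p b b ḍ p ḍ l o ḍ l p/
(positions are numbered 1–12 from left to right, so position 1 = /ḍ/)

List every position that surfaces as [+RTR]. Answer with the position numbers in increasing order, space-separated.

1 5 7 8 9 10 11

From /ḍ/ at 1 rightward: 2 /p/ transparent; 3 /b/ transparent; 4 /b/ transparent; 5 /ḍ/ is itself a trigger — this domain ends here.
From /ḍ/ at 1 leftward: word edge.
From /ḍ/ at 5 rightward: 6 /p/ transparent; 7 /ḍ/ is itself a trigger — this domain ends here.
From /ḍ/ at 5 leftward: 4 /b/ transparent; 3 /b/ transparent; 2 /p/ transparent; 1 /ḍ/ is itself a trigger — this domain ends here.
From /ḍ/ at 7 rightward: 8 /l/ → [+RTR]; bound reached.
From /ḍ/ at 7 leftward: 6 /p/ transparent; 5 /ḍ/ is itself a trigger — this domain ends here.
From /ḍ/ at 10 rightward: 11 /l/ → [+RTR]; bound reached.
From /ḍ/ at 10 leftward: 9 /o/ → [+RTR]; bound reached.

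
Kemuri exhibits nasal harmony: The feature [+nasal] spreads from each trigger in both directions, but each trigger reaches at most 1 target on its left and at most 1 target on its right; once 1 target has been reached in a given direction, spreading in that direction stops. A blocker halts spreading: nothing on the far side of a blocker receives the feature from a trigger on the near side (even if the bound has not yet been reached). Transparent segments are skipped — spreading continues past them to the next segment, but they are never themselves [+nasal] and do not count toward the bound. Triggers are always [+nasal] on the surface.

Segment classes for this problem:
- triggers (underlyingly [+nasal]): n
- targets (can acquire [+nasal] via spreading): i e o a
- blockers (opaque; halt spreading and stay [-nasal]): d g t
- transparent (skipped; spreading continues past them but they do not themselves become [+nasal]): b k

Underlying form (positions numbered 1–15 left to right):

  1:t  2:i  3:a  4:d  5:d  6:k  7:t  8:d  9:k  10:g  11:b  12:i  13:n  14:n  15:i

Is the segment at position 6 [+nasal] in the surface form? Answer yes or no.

no

From /n/ at 13 rightward: 14 /n/ is itself a trigger — this domain ends here.
From /n/ at 13 leftward: 12 /i/ → [+nasal]; bound reached.
From /n/ at 14 rightward: 15 /i/ → [+nasal]; bound reached.
From /n/ at 14 leftward: 13 /n/ is itself a trigger — this domain ends here.
Targets with no active source: positions 2 3 stay [-nasal].
[+nasal] positions on the surface: 12 13 14 15.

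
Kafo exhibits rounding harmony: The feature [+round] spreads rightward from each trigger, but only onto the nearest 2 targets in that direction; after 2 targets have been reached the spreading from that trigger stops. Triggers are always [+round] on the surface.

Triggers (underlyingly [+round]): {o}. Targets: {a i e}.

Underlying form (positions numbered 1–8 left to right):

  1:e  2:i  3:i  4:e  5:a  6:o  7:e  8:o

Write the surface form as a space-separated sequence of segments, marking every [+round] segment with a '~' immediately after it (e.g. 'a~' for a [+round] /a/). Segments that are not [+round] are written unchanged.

e i i e a o~ e~ o~

From /o/ at 6 rightward: 7 /e/ → [+round]; 8 /o/ is itself a trigger — this domain ends here.
From /o/ at 8 rightward: word edge.
Targets with no active source: positions 1 2 3 4 5 stay [-round].
[+round] positions on the surface: 6 7 8.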